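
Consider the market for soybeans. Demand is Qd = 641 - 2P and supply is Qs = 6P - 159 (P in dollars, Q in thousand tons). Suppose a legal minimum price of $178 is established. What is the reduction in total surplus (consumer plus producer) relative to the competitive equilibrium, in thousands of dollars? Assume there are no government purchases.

8112

Equilibrium: 641 - 2P = 6P - 159, so 800 = 8P and P* = 100, Q* = 441.
The floor of 178 is above the equilibrium price 100, so it binds.
At P = 178: Qd = 641 - 2·178 = 285 and Qs = 6·178 - 159 = 909.
Quantity traded falls to 285. At Q = 285 the demand price is (641 - 285)/2 = 178 and the supply price is (159 + 285)/6 = 74.
Deadweight loss = ½ · (178 - 74) · (441 - 285) = ½ · 104 · 156 = 8112.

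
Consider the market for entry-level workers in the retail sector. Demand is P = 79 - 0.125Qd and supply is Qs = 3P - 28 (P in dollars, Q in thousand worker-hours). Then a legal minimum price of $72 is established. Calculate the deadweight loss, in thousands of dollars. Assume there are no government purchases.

2112

Rearranging demand gives Qd = 632 - 8P. In a free market, 632 - 8P = 3P - 28 gives the equilibrium P* = 60, Q* = 152.
Since 72 > 60, the floor is binding.
At P = 72: Qd = 632 - 8·72 = 56 and Qs = 3·72 - 28 = 188.
Quantity traded falls to 56. At Q = 56 the demand price is (632 - 56)/8 = 72 and the supply price is (28 + 56)/3 = 28.
Deadweight loss = ½ · (72 - 28) · (152 - 56) = ½ · 44 · 96 = 2112.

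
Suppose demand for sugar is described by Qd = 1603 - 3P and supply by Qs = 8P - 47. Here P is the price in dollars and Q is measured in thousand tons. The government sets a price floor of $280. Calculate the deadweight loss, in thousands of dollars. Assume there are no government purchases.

34856.25

Equilibrium: 1603 - 3P = 8P - 47, so 1650 = 11P and P* = 150, Q* = 1153.
Because the floor (280) lies above the market-clearing price, it is binding.
At P = 280: Qd = 1603 - 3·280 = 763 and Qs = 8·280 - 47 = 2193.
Quantity traded falls to 763. At Q = 763 the demand price is (1603 - 763)/3 = 280 and the supply price is (47 + 763)/8 = 101.25.
Deadweight loss = ½ · (280 - 101.25) · (1153 - 763) = ½ · 178.75 · 390 = 34856.25.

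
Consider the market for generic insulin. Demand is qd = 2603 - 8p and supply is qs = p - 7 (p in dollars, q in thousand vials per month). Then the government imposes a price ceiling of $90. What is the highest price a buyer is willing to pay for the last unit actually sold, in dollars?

315

Without the control the market clears where 2603 - 8p = p - 7, i.e. p* = 290 and q* = 283.
Because the ceiling (90) lies below the market-clearing price, it is binding.
At p = 90: qd = 2603 - 8·90 = 1883 and qs = 90 - 7 = 83.
Only 83 units reach the market. On the demand curve, the marginal buyer's willingness to pay at q = 83 is (2603 - 83)/8 = 315.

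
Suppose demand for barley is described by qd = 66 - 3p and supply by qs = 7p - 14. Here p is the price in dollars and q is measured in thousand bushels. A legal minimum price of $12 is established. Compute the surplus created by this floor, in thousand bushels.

40

Setting quantity demanded equal to quantity supplied, 66 - 3p = 7p - 14, gives p* = 8 and q* = 42.
Since 12 > 8, the floor is binding.
At p = 12: qd = 66 - 3·12 = 30 and qs = 7·12 - 14 = 70.
Surplus = qs - qd = 70 - 30 = 40.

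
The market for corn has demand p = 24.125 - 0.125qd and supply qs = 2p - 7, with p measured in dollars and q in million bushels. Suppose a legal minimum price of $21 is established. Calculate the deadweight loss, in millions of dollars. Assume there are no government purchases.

Rearranging demand gives qd = 193 - 8p. Setting quantity demanded equal to quantity supplied, 193 - 8p = 2p - 7, gives p* = 20 and q* = 33.
The floor of 21 is above the equilibrium price 20, so it binds.
At p = 21: qd = 193 - 8·21 = 25 and qs = 2·21 - 7 = 35.
Quantity traded falls to 25. At q = 25 the demand price is (193 - 25)/8 = 21 and the supply price is (7 + 25)/2 = 16.
Deadweight loss = ½ · (21 - 16) · (33 - 25) = ½ · 5 · 8 = 20.

20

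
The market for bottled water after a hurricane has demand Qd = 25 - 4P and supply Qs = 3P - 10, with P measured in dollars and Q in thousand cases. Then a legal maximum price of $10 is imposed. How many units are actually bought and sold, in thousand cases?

5

In a free market, 25 - 4P = 3P - 10 gives the equilibrium P* = 5, Q* = 5.
Since 10 is above P* = 5, the ceiling does not bind and the free-market outcome prevails.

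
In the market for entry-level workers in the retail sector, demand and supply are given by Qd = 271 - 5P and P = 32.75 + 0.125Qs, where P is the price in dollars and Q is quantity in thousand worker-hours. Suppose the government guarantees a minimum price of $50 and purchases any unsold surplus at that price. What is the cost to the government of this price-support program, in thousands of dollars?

Rearranging supply gives Qs = 8P - 262. Equilibrium: 271 - 5P = 8P - 262, so 533 = 13P and P* = 41, Q* = 66.
Since 50 > 41, the floor is binding.
At P = 50: Qd = 271 - 5·50 = 21 and Qs = 8·50 - 262 = 138.
Surplus = Qs - Qd = 117.
Government expenditure = surplus × support price = 117 × 50 = 5850.

5850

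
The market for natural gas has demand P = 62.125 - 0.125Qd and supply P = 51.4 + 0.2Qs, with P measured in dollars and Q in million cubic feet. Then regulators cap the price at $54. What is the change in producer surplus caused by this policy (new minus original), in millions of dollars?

Rearranging demand gives Qd = 497 - 8P; rearranging supply gives Qs = 5P - 257. Equilibrium: 497 - 8P = 5P - 257, so 754 = 13P and P* = 58, Q* = 33.
Since 54 < 58, the ceiling is binding.
At P = 54: Qd = 497 - 8·54 = 65 and Qs = 5·54 - 257 = 13.
Producer surplus without the control is ½ · (58 - 51.4) · 33 = 108.9.
With the ceiling, producers sell 13 units at 54, so PS = ½ · (54 - 51.4) · 13 = 16.9.
Change in producer surplus = 16.9 - 108.9 = -92.

-92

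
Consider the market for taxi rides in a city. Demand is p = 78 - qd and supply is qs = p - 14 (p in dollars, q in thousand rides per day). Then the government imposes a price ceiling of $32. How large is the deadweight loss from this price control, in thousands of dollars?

Rearranging demand gives qd = 78 - p. Equilibrium: 78 - p = p - 14, so 92 = 2p and p* = 46, q* = 32.
Because the ceiling (32) lies below the market-clearing price, it is binding.
At p = 32: qd = 78 - 32 = 46 and qs = 32 - 14 = 18.
Quantity traded falls to 18. At q = 18 the demand price is 78 - 18 = 60 and the supply price is 14 + 18 = 32.
Deadweight loss = ½ · (60 - 32) · (32 - 18) = ½ · 28 · 14 = 196.

196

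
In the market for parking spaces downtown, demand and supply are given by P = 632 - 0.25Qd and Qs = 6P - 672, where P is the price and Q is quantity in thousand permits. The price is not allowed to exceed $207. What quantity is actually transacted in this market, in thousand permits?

Rearranging demand gives Qd = 2528 - 4P. In a free market, 2528 - 4P = 6P - 672 gives the equilibrium P* = 320, Q* = 1248.
Since 207 < 320, the ceiling is binding.
At P = 207: Qd = 2528 - 4·207 = 1700 and Qs = 6·207 - 672 = 570.
The quantity actually transacted is the short side, supply: 570.

570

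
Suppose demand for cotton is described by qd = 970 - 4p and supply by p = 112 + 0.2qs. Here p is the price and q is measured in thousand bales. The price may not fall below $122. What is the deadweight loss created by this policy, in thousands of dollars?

0

Rearranging supply gives qs = 5p - 560. Without the control the market clears where 970 - 4p = 5p - 560, i.e. p* = 170 and q* = 290.
Since 122 is below p* = 170, the floor does not bind and the free-market outcome prevails.
Since the control does not bind, no trades are prevented and deadweight loss is zero.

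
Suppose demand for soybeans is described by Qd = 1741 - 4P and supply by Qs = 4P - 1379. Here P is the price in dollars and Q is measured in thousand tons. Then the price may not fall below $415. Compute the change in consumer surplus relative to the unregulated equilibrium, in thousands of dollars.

Without the control the market clears where 1741 - 4P = 4P - 1379, i.e. P* = 390 and Q* = 181.
Since 415 > 390, the floor is binding.
At P = 415: Qd = 1741 - 4·415 = 81 and Qs = 4·415 - 1379 = 281.
Consumer surplus without the control is ½ · (435.25 - 390) · 181 = 4095.125.
With the floor, consumers buy 81 units at 415, so CS = ½ · (435.25 - 415) · 81 = 820.125.
Change in consumer surplus = 820.125 - 4095.125 = -3275.

-3275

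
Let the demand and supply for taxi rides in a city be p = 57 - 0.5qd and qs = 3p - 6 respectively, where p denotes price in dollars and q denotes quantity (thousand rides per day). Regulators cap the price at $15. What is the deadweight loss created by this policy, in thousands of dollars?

Rearranging demand gives qd = 114 - 2p. In a free market, 114 - 2p = 3p - 6 gives the equilibrium p* = 24, q* = 66.
Since 15 < 24, the ceiling is binding.
At p = 15: qd = 114 - 2·15 = 84 and qs = 3·15 - 6 = 39.
Quantity traded falls to 39. At q = 39 the demand price is (114 - 39)/2 = 37.5 and the supply price is (6 + 39)/3 = 15.
Deadweight loss = ½ · (37.5 - 15) · (66 - 39) = ½ · 22.5 · 27 = 303.75.

303.75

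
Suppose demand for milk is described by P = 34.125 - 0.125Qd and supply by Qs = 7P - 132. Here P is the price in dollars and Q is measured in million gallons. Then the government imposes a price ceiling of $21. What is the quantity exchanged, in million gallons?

15

Rearranging demand gives Qd = 273 - 8P. Without the control the market clears where 273 - 8P = 7P - 132, i.e. P* = 27 and Q* = 57.
The ceiling of 21 is below the equilibrium price 27, so it binds.
At P = 21: Qd = 273 - 8·21 = 105 and Qs = 7·21 - 132 = 15.
The quantity actually transacted is the short side, supply: 15.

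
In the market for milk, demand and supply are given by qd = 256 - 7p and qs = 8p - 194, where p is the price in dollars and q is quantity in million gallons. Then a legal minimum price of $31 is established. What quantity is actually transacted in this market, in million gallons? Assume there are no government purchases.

Without the control the market clears where 256 - 7p = 8p - 194, i.e. p* = 30 and q* = 46.
Since 31 > 30, the floor is binding.
At p = 31: qd = 256 - 7·31 = 39 and qs = 8·31 - 194 = 54.
The quantity actually transacted is the short side, demand: 39.

39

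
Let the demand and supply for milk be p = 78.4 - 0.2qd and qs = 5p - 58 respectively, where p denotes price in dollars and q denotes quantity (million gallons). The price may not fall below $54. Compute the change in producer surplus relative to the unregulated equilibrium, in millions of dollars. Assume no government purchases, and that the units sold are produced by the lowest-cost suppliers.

895.5

Rearranging demand gives qd = 392 - 5p. In a free market, 392 - 5p = 5p - 58 gives the equilibrium p* = 45, q* = 167.
The floor of 54 is above the equilibrium price 45, so it binds.
At p = 54: qd = 392 - 5·54 = 122 and qs = 5·54 - 58 = 212.
Producer surplus without the control is ½ · (45 - 11.6) · 167 = 2788.9.
With the floor, 122 units are sold at 54. The supply price at q = 122 is 36, so PS = ½ · [(54 - 11.6) + (54 - 36)] · 122 = 3684.4.
Change in producer surplus = 3684.4 - 2788.9 = 895.5.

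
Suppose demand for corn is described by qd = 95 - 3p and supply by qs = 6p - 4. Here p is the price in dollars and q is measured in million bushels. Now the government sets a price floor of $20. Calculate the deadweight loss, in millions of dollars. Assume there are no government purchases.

182.25

Setting quantity demanded equal to quantity supplied, 95 - 3p = 6p - 4, gives p* = 11 and q* = 62.
Because the floor (20) lies above the market-clearing price, it is binding.
At p = 20: qd = 95 - 3·20 = 35 and qs = 6·20 - 4 = 116.
Quantity traded falls to 35. At q = 35 the demand price is (95 - 35)/3 = 20 and the supply price is (4 + 35)/6 = 6.5.
Deadweight loss = ½ · (20 - 6.5) · (62 - 35) = ½ · 13.5 · 27 = 182.25.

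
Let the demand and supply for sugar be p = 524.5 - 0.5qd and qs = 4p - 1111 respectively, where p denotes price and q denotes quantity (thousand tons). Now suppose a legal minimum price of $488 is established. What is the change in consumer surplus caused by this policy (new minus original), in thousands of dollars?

Rearranging demand gives qd = 1049 - 2p. Equilibrium: 1049 - 2p = 4p - 1111, so 2160 = 6p and p* = 360, q* = 329.
Since 488 > 360, the floor is binding.
At p = 488: qd = 1049 - 2·488 = 73 and qs = 4·488 - 1111 = 841.
Consumer surplus without the control is ½ · (524.5 - 360) · 329 = 27060.25.
With the floor, consumers buy 73 units at 488, so CS = ½ · (524.5 - 488) · 73 = 1332.25.
Change in consumer surplus = 1332.25 - 27060.25 = -25728.

-25728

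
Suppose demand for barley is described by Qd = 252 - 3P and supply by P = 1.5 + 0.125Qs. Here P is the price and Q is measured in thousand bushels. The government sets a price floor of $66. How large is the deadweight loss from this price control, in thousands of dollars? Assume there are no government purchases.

Rearranging supply gives Qs = 8P - 12. Setting quantity demanded equal to quantity supplied, 252 - 3P = 8P - 12, gives P* = 24 and Q* = 180.
Because the floor (66) lies above the market-clearing price, it is binding.
At P = 66: Qd = 252 - 3·66 = 54 and Qs = 8·66 - 12 = 516.
Quantity traded falls to 54. At Q = 54 the demand price is (252 - 54)/3 = 66 and the supply price is (12 + 54)/8 = 8.25.
Deadweight loss = ½ · (66 - 8.25) · (180 - 54) = ½ · 57.75 · 126 = 3638.25.

3638.25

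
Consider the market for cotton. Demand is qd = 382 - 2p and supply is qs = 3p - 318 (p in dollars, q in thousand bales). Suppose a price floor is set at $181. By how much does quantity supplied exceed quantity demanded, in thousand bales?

In a free market, 382 - 2p = 3p - 318 gives the equilibrium p* = 140, q* = 102.
Since 181 > 140, the floor is binding.
At p = 181: qd = 382 - 2·181 = 20 and qs = 3·181 - 318 = 225.
Surplus = qs - qd = 225 - 20 = 205.

205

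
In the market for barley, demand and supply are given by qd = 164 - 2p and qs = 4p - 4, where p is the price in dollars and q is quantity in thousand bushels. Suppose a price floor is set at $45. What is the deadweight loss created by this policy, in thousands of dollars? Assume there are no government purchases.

433.5

Setting quantity demanded equal to quantity supplied, 164 - 2p = 4p - 4, gives p* = 28 and q* = 108.
Since 45 > 28, the floor is binding.
At p = 45: qd = 164 - 2·45 = 74 and qs = 4·45 - 4 = 176.
Quantity traded falls to 74. At q = 74 the demand price is (164 - 74)/2 = 45 and the supply price is (4 + 74)/4 = 19.5.
Deadweight loss = ½ · (45 - 19.5) · (108 - 74) = ½ · 25.5 · 34 = 433.5.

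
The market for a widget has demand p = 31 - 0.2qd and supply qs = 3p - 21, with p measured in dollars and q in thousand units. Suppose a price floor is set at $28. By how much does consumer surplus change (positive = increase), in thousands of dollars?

Rearranging demand gives qd = 155 - 5p. In a free market, 155 - 5p = 3p - 21 gives the equilibrium p* = 22, q* = 45.
Because the floor (28) lies above the market-clearing price, it is binding.
At p = 28: qd = 155 - 5·28 = 15 and qs = 3·28 - 21 = 63.
Consumer surplus without the control is ½ · (31 - 22) · 45 = 202.5.
With the floor, consumers buy 15 units at 28, so CS = ½ · (31 - 28) · 15 = 22.5.
Change in consumer surplus = 22.5 - 202.5 = -180.

-180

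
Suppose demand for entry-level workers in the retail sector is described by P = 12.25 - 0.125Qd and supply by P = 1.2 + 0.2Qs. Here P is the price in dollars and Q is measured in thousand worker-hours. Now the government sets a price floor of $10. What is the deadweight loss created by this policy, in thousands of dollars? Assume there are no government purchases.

Rearranging demand gives Qd = 98 - 8P; rearranging supply gives Qs = 5P - 6. Setting quantity demanded equal to quantity supplied, 98 - 8P = 5P - 6, gives P* = 8 and Q* = 34.
The floor of 10 is above the equilibrium price 8, so it binds.
At P = 10: Qd = 98 - 8·10 = 18 and Qs = 5·10 - 6 = 44.
Quantity traded falls to 18. At Q = 18 the demand price is (98 - 18)/8 = 10 and the supply price is (6 + 18)/5 = 4.8.
Deadweight loss = ½ · (10 - 4.8) · (34 - 18) = ½ · 5.2 · 16 = 41.6.

41.6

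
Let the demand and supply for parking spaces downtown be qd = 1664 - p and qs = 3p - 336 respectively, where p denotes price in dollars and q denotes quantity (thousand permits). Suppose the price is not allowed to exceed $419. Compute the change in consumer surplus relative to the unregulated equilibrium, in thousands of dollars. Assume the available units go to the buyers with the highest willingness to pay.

45076.5

Without the control the market clears where 1664 - p = 3p - 336, i.e. p* = 500 and q* = 1164.
The ceiling of 419 is below the equilibrium price 500, so it binds.
At p = 419: qd = 1664 - 419 = 1245 and qs = 3·419 - 336 = 921.
Consumer surplus without the control is ½ · (1664 - 500) · 1164 = 677448.
With the ceiling, 921 units are sold at 419 (assume they go to the highest-value buyers). The demand price at q = 921 is 743, so CS = ½ · [(1664 - 419) + (743 - 419)] · 921 = 722524.5.
Change in consumer surplus = 722524.5 - 677448 = 45076.5.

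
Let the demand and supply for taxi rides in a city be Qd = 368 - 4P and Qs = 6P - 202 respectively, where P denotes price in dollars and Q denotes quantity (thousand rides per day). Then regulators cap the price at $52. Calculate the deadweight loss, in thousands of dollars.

187.5

Equilibrium: 368 - 4P = 6P - 202, so 570 = 10P and P* = 57, Q* = 140.
Since 52 < 57, the ceiling is binding.
At P = 52: Qd = 368 - 4·52 = 160 and Qs = 6·52 - 202 = 110.
Quantity traded falls to 110. At Q = 110 the demand price is (368 - 110)/4 = 64.5 and the supply price is (202 + 110)/6 = 52.
Deadweight loss = ½ · (64.5 - 52) · (140 - 110) = ½ · 12.5 · 30 = 187.5.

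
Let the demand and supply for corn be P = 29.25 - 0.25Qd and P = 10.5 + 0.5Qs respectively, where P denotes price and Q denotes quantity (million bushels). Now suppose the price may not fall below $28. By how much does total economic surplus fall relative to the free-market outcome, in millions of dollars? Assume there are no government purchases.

Rearranging demand gives Qd = 117 - 4P; rearranging supply gives Qs = 2P - 21. Equilibrium: 117 - 4P = 2P - 21, so 138 = 6P and P* = 23, Q* = 25.
Because the floor (28) lies above the market-clearing price, it is binding.
At P = 28: Qd = 117 - 4·28 = 5 and Qs = 2·28 - 21 = 35.
Quantity traded falls to 5. At Q = 5 the demand price is (117 - 5)/4 = 28 and the supply price is (21 + 5)/2 = 13.
Deadweight loss = ½ · (28 - 13) · (25 - 5) = ½ · 15 · 20 = 150.

150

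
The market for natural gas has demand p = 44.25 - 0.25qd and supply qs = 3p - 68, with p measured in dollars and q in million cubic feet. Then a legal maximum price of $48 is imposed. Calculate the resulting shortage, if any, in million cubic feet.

0

Rearranging demand gives qd = 177 - 4p. Without the control the market clears where 177 - 4p = 3p - 68, i.e. p* = 35 and q* = 37.
Since 48 is above p* = 35, the ceiling does not bind and the free-market outcome prevails.
Since the control does not bind, there is no shortage.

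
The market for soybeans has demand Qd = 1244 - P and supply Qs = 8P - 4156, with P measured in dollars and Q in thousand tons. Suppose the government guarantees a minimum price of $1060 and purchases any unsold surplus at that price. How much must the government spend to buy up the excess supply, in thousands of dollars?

4388400

In a free market, 1244 - P = 8P - 4156 gives the equilibrium P* = 600, Q* = 644.
Because the floor (1060) lies above the market-clearing price, it is binding.
At P = 1060: Qd = 1244 - 1060 = 184 and Qs = 8·1060 - 4156 = 4324.
Surplus = Qs - Qd = 4140.
Government expenditure = surplus × support price = 4140 × 1060 = 4388400.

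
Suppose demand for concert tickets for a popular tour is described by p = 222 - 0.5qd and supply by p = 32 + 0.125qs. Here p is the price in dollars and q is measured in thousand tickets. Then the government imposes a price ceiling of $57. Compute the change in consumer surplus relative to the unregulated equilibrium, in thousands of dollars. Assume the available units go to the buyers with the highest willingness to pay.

-104

Rearranging demand gives qd = 444 - 2p; rearranging supply gives qs = 8p - 256. Equilibrium: 444 - 2p = 8p - 256, so 700 = 10p and p* = 70, q* = 304.
The ceiling of 57 is below the equilibrium price 70, so it binds.
At p = 57: qd = 444 - 2·57 = 330 and qs = 8·57 - 256 = 200.
Consumer surplus without the control is ½ · (222 - 70) · 304 = 23104.
With the ceiling, 200 units are sold at 57 (assume they go to the highest-value buyers). The demand price at q = 200 is 122, so CS = ½ · [(222 - 57) + (122 - 57)] · 200 = 23000.
Change in consumer surplus = 23000 - 23104 = -104.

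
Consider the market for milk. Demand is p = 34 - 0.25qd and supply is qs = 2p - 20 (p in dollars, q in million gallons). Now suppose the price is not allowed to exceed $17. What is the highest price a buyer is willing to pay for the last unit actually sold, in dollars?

Rearranging demand gives qd = 136 - 4p. In a free market, 136 - 4p = 2p - 20 gives the equilibrium p* = 26, q* = 32.
Because the ceiling (17) lies below the market-clearing price, it is binding.
At p = 17: qd = 136 - 4·17 = 68 and qs = 2·17 - 20 = 14.
Only 14 units reach the market. On the demand curve, the marginal buyer's willingness to pay at q = 14 is (136 - 14)/4 = 30.5.

30.5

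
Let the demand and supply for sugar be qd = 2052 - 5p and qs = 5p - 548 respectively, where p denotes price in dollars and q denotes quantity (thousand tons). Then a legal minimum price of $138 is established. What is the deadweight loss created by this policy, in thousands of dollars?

0

Setting quantity demanded equal to quantity supplied, 2052 - 5p = 5p - 548, gives p* = 260 and q* = 752.
The floor of 138 is below the equilibrium price 260, so it is not binding; the market clears at p* = 260, q* = 752.
Since the control does not bind, no trades are prevented and deadweight loss is zero.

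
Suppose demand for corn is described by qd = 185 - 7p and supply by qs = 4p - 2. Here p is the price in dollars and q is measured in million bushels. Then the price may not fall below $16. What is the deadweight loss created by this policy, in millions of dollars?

0

In a free market, 185 - 7p = 4p - 2 gives the equilibrium p* = 17, q* = 66.
Since 16 is below p* = 17, the floor does not bind and the free-market outcome prevails.
Since the control does not bind, no trades are prevented and deadweight loss is zero.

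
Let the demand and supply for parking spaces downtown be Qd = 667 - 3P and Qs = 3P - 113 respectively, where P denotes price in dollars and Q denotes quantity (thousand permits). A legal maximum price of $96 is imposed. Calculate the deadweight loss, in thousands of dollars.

3468

Equilibrium: 667 - 3P = 3P - 113, so 780 = 6P and P* = 130, Q* = 277.
Because the ceiling (96) lies below the market-clearing price, it is binding.
At P = 96: Qd = 667 - 3·96 = 379 and Qs = 3·96 - 113 = 175.
Quantity traded falls to 175. At Q = 175 the demand price is (667 - 175)/3 = 164 and the supply price is (113 + 175)/3 = 96.
Deadweight loss = ½ · (164 - 96) · (277 - 175) = ½ · 68 · 102 = 3468.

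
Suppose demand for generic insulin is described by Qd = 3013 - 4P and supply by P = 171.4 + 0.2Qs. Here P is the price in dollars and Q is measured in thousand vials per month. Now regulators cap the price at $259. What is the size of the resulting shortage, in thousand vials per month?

Rearranging supply gives Qs = 5P - 857. Setting quantity demanded equal to quantity supplied, 3013 - 4P = 5P - 857, gives P* = 430 and Q* = 1293.
Since 259 < 430, the ceiling is binding.
At P = 259: Qd = 3013 - 4·259 = 1977 and Qs = 5·259 - 857 = 438.
Shortage = Qd - Qs = 1977 - 438 = 1539.

1539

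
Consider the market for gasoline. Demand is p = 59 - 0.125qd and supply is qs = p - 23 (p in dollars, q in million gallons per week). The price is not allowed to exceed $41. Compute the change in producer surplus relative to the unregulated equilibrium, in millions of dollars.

-350

Rearranging demand gives qd = 472 - 8p. Setting quantity demanded equal to quantity supplied, 472 - 8p = p - 23, gives p* = 55 and q* = 32.
The ceiling of 41 is below the equilibrium price 55, so it binds.
At p = 41: qd = 472 - 8·41 = 144 and qs = 41 - 23 = 18.
Producer surplus without the control is ½ · (55 - 23) · 32 = 512.
With the ceiling, producers sell 18 units at 41, so PS = ½ · (41 - 23) · 18 = 162.
Change in producer surplus = 162 - 512 = -350.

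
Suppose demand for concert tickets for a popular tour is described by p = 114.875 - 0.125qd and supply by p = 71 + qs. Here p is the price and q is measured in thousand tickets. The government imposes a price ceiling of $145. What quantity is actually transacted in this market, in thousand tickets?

Rearranging demand gives qd = 919 - 8p; rearranging supply gives qs = p - 71. Without the control the market clears where 919 - 8p = p - 71, i.e. p* = 110 and q* = 39.
The ceiling of 145 is above the equilibrium price 110, so it is not binding; the market clears at p* = 110, q* = 39.

39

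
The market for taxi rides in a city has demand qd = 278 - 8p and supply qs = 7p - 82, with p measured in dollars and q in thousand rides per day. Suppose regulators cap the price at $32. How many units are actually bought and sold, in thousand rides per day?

86

In a free market, 278 - 8p = 7p - 82 gives the equilibrium p* = 24, q* = 86.
The ceiling of 32 is above the equilibrium price 24, so it is not binding; the market clears at p* = 24, q* = 86.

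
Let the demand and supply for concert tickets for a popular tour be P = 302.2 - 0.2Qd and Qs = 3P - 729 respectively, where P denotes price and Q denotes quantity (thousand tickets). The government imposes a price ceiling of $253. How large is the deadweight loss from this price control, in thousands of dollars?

Rearranging demand gives Qd = 1511 - 5P. Without the control the market clears where 1511 - 5P = 3P - 729, i.e. P* = 280 and Q* = 111.
Because the ceiling (253) lies below the market-clearing price, it is binding.
At P = 253: Qd = 1511 - 5·253 = 246 and Qs = 3·253 - 729 = 30.
Quantity traded falls to 30. At Q = 30 the demand price is (1511 - 30)/5 = 296.2 and the supply price is (729 + 30)/3 = 253.
Deadweight loss = ½ · (296.2 - 253) · (111 - 30) = ½ · 43.2 · 81 = 1749.6.

1749.6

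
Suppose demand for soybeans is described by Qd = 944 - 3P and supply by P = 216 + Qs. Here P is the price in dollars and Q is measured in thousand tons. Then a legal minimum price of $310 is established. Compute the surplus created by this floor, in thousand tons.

Rearranging supply gives Qs = P - 216. Without the control the market clears where 944 - 3P = P - 216, i.e. P* = 290 and Q* = 74.
The floor of 310 is above the equilibrium price 290, so it binds.
At P = 310: Qd = 944 - 3·310 = 14 and Qs = 310 - 216 = 94.
Surplus = Qs - Qd = 94 - 14 = 80.

80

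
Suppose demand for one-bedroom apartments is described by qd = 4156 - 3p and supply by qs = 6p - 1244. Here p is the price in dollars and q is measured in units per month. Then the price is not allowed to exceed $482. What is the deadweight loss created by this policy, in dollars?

Setting quantity demanded equal to quantity supplied, 4156 - 3p = 6p - 1244, gives p* = 600 and q* = 2356.
Since 482 < 600, the ceiling is binding.
At p = 482: qd = 4156 - 3·482 = 2710 and qs = 6·482 - 1244 = 1648.
Quantity traded falls to 1648. At q = 1648 the demand price is (4156 - 1648)/3 = 836 and the supply price is (1244 + 1648)/6 = 482.
Deadweight loss = ½ · (836 - 482) · (2356 - 1648) = ½ · 354 · 708 = 125316.

125316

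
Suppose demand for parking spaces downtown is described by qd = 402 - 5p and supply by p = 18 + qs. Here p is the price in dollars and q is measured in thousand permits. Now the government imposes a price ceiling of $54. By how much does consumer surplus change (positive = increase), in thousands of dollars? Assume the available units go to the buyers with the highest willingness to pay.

Rearranging supply gives qs = p - 18. Equilibrium: 402 - 5p = p - 18, so 420 = 6p and p* = 70, q* = 52.
Since 54 < 70, the ceiling is binding.
At p = 54: qd = 402 - 5·54 = 132 and qs = 54 - 18 = 36.
Consumer surplus without the control is ½ · (80.4 - 70) · 52 = 270.4.
With the ceiling, 36 units are sold at 54 (assume they go to the highest-value buyers). The demand price at q = 36 is 73.2, so CS = ½ · [(80.4 - 54) + (73.2 - 54)] · 36 = 820.8.
Change in consumer surplus = 820.8 - 270.4 = 550.4.

550.4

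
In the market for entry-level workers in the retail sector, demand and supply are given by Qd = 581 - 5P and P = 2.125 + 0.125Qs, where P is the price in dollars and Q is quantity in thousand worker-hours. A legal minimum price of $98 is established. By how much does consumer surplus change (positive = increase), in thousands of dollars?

Rearranging supply gives Qs = 8P - 17. Without the control the market clears where 581 - 5P = 8P - 17, i.e. P* = 46 and Q* = 351.
The floor of 98 is above the equilibrium price 46, so it binds.
At P = 98: Qd = 581 - 5·98 = 91 and Qs = 8·98 - 17 = 767.
Consumer surplus without the control is ½ · (116.2 - 46) · 351 = 12320.1.
With the floor, consumers buy 91 units at 98, so CS = ½ · (116.2 - 98) · 91 = 828.1.
Change in consumer surplus = 828.1 - 12320.1 = -11492.

-11492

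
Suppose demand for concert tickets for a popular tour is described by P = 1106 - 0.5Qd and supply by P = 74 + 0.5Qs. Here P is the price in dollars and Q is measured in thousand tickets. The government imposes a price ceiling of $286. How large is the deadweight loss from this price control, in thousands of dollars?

Rearranging demand gives Qd = 2212 - 2P; rearranging supply gives Qs = 2P - 148. Setting quantity demanded equal to quantity supplied, 2212 - 2P = 2P - 148, gives P* = 590 and Q* = 1032.
The ceiling of 286 is below the equilibrium price 590, so it binds.
At P = 286: Qd = 2212 - 2·286 = 1640 and Qs = 2·286 - 148 = 424.
Quantity traded falls to 424. At Q = 424 the demand price is (2212 - 424)/2 = 894 and the supply price is (148 + 424)/2 = 286.
Deadweight loss = ½ · (894 - 286) · (1032 - 424) = ½ · 608 · 608 = 184832.

184832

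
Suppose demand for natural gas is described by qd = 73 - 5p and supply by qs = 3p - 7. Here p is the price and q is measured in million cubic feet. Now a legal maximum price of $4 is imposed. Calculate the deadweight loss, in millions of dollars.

86.4

Without the control the market clears where 73 - 5p = 3p - 7, i.e. p* = 10 and q* = 23.
Since 4 < 10, the ceiling is binding.
At p = 4: qd = 73 - 5·4 = 53 and qs = 3·4 - 7 = 5.
Quantity traded falls to 5. At q = 5 the demand price is (73 - 5)/5 = 13.6 and the supply price is (7 + 5)/3 = 4.
Deadweight loss = ½ · (13.6 - 4) · (23 - 5) = ½ · 9.6 · 18 = 86.4.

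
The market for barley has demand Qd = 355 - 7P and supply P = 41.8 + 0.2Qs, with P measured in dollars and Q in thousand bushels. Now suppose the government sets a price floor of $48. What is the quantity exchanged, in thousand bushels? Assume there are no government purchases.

19

Rearranging supply gives Qs = 5P - 209. Without the control the market clears where 355 - 7P = 5P - 209, i.e. P* = 47 and Q* = 26.
Since 48 > 47, the floor is binding.
At P = 48: Qd = 355 - 7·48 = 19 and Qs = 5·48 - 209 = 31.
The quantity actually transacted is the short side, demand: 19.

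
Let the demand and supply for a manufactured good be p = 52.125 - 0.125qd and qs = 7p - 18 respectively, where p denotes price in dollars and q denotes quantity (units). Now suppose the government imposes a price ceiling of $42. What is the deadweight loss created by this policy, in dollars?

0

Rearranging demand gives qd = 417 - 8p. In a free market, 417 - 8p = 7p - 18 gives the equilibrium p* = 29, q* = 185.
The ceiling of 42 is above the equilibrium price 29, so it is not binding; the market clears at p* = 29, q* = 185.
Since the control does not bind, no trades are prevented and deadweight loss is zero.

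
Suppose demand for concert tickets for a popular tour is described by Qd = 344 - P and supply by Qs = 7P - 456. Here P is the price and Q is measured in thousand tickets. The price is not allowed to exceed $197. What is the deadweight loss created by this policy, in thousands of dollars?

0

In a free market, 344 - P = 7P - 456 gives the equilibrium P* = 100, Q* = 244.
The ceiling of 197 is above the equilibrium price 100, so it is not binding; the market clears at P* = 100, Q* = 244.
Since the control does not bind, no trades are prevented and deadweight loss is zero.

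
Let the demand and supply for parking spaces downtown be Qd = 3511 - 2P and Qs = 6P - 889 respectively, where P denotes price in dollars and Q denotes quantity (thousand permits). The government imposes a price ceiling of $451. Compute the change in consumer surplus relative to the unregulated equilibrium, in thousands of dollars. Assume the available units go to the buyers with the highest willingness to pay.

In a free market, 3511 - 2P = 6P - 889 gives the equilibrium P* = 550, Q* = 2411.
Since 451 < 550, the ceiling is binding.
At P = 451: Qd = 3511 - 2·451 = 2609 and Qs = 6·451 - 889 = 1817.
Consumer surplus without the control is ½ · (1755.5 - 550) · 2411 = 1453230.25.
With the ceiling, 1817 units are sold at 451 (assume they go to the highest-value buyers). The demand price at Q = 1817 is 847, so CS = ½ · [(1755.5 - 451) + (847 - 451)] · 1817 = 1544904.25.
Change in consumer surplus = 1544904.25 - 1453230.25 = 91674.

91674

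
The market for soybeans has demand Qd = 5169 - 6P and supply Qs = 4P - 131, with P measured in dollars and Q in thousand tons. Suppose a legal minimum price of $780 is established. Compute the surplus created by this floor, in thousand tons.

2500

In a free market, 5169 - 6P = 4P - 131 gives the equilibrium P* = 530, Q* = 1989.
Since 780 > 530, the floor is binding.
At P = 780: Qd = 5169 - 6·780 = 489 and Qs = 4·780 - 131 = 2989.
Surplus = Qs - Qd = 2989 - 489 = 2500.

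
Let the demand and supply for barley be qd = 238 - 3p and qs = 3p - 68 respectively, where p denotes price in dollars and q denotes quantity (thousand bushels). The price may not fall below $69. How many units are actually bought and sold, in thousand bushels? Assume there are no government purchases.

Equilibrium: 238 - 3p = 3p - 68, so 306 = 6p and p* = 51, q* = 85.
Since 69 > 51, the floor is binding.
At p = 69: qd = 238 - 3·69 = 31 and qs = 3·69 - 68 = 139.
The quantity actually transacted is the short side, demand: 31.

31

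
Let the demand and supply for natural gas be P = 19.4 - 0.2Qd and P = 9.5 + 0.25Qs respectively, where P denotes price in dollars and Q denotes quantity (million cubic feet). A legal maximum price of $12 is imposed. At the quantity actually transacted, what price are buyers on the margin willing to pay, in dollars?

17.4

Rearranging demand gives Qd = 97 - 5P; rearranging supply gives Qs = 4P - 38. Equilibrium: 97 - 5P = 4P - 38, so 135 = 9P and P* = 15, Q* = 22.
Since 12 < 15, the ceiling is binding.
At P = 12: Qd = 97 - 5·12 = 37 and Qs = 4·12 - 38 = 10.
Only 10 units reach the market. On the demand curve, the marginal buyer's willingness to pay at Q = 10 is (97 - 10)/5 = 17.4.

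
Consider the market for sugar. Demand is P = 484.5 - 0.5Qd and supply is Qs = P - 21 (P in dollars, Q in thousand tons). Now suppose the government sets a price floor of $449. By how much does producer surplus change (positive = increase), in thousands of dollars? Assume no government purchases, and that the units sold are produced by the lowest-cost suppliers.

Rearranging demand gives Qd = 969 - 2P. In a free market, 969 - 2P = P - 21 gives the equilibrium P* = 330, Q* = 309.
Because the floor (449) lies above the market-clearing price, it is binding.
At P = 449: Qd = 969 - 2·449 = 71 and Qs = 449 - 21 = 428.
Producer surplus without the control is ½ · (330 - 21) · 309 = 47740.5.
With the floor, 71 units are sold at 449. The supply price at Q = 71 is 92, so PS = ½ · [(449 - 21) + (449 - 92)] · 71 = 27867.5.
Change in producer surplus = 27867.5 - 47740.5 = -19873.

-19873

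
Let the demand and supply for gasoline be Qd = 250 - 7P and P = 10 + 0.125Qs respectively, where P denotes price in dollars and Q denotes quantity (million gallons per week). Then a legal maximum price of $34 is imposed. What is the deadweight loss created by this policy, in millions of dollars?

Rearranging supply gives Qs = 8P - 80. Equilibrium: 250 - 7P = 8P - 80, so 330 = 15P and P* = 22, Q* = 96.
Since 34 is above P* = 22, the ceiling does not bind and the free-market outcome prevails.
Since the control does not bind, no trades are prevented and deadweight loss is zero.

0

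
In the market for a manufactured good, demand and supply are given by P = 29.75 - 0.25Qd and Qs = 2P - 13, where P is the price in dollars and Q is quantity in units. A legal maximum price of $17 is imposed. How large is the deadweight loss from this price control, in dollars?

Rearranging demand gives Qd = 119 - 4P. In a free market, 119 - 4P = 2P - 13 gives the equilibrium P* = 22, Q* = 31.
Because the ceiling (17) lies below the market-clearing price, it is binding.
At P = 17: Qd = 119 - 4·17 = 51 and Qs = 2·17 - 13 = 21.
Quantity traded falls to 21. At Q = 21 the demand price is (119 - 21)/4 = 24.5 and the supply price is (13 + 21)/2 = 17.
Deadweight loss = ½ · (24.5 - 17) · (31 - 21) = ½ · 7.5 · 10 = 37.5.

37.5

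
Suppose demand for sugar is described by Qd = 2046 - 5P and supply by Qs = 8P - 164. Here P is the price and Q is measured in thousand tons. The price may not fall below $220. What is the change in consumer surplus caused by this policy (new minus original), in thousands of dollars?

-53550

Setting quantity demanded equal to quantity supplied, 2046 - 5P = 8P - 164, gives P* = 170 and Q* = 1196.
The floor of 220 is above the equilibrium price 170, so it binds.
At P = 220: Qd = 2046 - 5·220 = 946 and Qs = 8·220 - 164 = 1596.
Consumer surplus without the control is ½ · (409.2 - 170) · 1196 = 143041.6.
With the floor, consumers buy 946 units at 220, so CS = ½ · (409.2 - 220) · 946 = 89491.6.
Change in consumer surplus = 89491.6 - 143041.6 = -53550.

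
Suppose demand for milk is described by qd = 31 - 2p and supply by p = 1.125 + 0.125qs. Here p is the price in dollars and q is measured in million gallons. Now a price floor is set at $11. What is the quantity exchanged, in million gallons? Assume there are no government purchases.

9

Rearranging supply gives qs = 8p - 9. Setting quantity demanded equal to quantity supplied, 31 - 2p = 8p - 9, gives p* = 4 and q* = 23.
Since 11 > 4, the floor is binding.
At p = 11: qd = 31 - 2·11 = 9 and qs = 8·11 - 9 = 79.
The quantity actually transacted is the short side, demand: 9.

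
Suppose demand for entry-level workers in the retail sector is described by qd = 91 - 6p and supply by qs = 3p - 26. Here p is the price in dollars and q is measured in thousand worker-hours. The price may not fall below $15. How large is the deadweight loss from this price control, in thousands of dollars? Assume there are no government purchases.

In a free market, 91 - 6p = 3p - 26 gives the equilibrium p* = 13, q* = 13.
The floor of 15 is above the equilibrium price 13, so it binds.
At p = 15: qd = 91 - 6·15 = 1 and qs = 3·15 - 26 = 19.
Quantity traded falls to 1. At q = 1 the demand price is (91 - 1)/6 = 15 and the supply price is (26 + 1)/3 = 9.
Deadweight loss = ½ · (15 - 9) · (13 - 1) = ½ · 6 · 12 = 36.

36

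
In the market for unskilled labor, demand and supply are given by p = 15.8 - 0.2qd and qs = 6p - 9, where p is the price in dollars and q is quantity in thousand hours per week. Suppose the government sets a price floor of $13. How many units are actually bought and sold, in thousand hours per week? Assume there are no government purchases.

14

Rearranging demand gives qd = 79 - 5p. Without the control the market clears where 79 - 5p = 6p - 9, i.e. p* = 8 and q* = 39.
The floor of 13 is above the equilibrium price 8, so it binds.
At p = 13: qd = 79 - 5·13 = 14 and qs = 6·13 - 9 = 69.
The quantity actually transacted is the short side, demand: 14.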